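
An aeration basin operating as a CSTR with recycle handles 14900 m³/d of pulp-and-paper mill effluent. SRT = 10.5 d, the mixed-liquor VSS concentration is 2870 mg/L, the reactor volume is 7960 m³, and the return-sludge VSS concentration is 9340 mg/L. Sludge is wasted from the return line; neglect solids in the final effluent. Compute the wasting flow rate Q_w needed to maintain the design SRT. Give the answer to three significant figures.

Q_w = (V·X)/(θ_c X_r) = 7960 × 2870 / (10.5 × 9340) = 232.9 m³/d.

Q_w ≈ 233 m³/d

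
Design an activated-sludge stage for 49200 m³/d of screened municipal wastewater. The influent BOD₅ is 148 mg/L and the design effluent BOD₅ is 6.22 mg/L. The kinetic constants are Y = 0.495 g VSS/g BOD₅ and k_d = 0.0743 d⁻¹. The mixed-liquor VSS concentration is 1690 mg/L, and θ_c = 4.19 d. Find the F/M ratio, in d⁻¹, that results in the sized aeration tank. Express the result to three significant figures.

From the SRT design equation V = Y Q (S₀−S) θ_c / [X (1 + k_d θ_c)] = 0.495 × 49200 × (148 − 6.22) × 4.19 / [1690 × (1 + 0.0743 × 4.19)] = 1.45×10^7 / 2216 = 6528 m³.
Food-to-microorganism ratio F/M = Q S₀ / (V X) = 49200 × 148 / (6528 × 1690) = 0.6600 d⁻¹.

F/M ≈ 0.660 d⁻¹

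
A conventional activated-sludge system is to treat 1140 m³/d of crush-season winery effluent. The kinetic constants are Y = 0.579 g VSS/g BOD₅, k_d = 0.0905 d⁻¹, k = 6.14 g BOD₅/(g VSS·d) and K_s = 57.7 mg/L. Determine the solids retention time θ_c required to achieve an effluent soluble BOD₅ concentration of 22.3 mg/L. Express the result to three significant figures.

At the target effluent, Y k S/(K_s+S) = 0.579×6.14×22.3/80.00 = 0.9910 d⁻¹.
θ_c = 1/(μ − k_d) = 1/(0.9910 − 0.0905) = 1/0.9005 = 1.111 d.

θ_c ≈ 1.11 d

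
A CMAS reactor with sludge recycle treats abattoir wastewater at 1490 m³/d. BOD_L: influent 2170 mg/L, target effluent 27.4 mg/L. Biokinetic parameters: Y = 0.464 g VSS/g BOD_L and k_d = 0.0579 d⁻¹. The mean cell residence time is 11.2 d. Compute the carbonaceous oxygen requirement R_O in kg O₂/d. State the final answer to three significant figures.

R_O ≈ 1920 kg O₂/d

Observed yield with endogenous decay: Y_obs = Y / (1 + k_d·θ_c) = 0.464 / (1 + 0.0579 × 11.2) = 0.464 / 1.648 = 0.2815 g VSS/g BOD_L.
Q·(S₀ − S) = 1490 × (2170 − 27.4) × 10⁻³ = 3192 kg/d removed.
P_X = Y_obs·Q·(S₀ − S) = 0.2815 × 3192 = 898.6 kg VSS/d.
R_O = Q·ΔS − 1.42 P_X = 3192 − 1276 = 1916 kg O₂/d.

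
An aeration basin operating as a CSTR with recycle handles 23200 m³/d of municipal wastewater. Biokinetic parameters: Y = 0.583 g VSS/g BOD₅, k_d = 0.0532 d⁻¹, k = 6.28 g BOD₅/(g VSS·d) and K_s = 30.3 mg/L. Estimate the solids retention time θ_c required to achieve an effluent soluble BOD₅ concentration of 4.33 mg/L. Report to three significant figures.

θ_c ≈ 2.47 d

Specific growth rate at S = 4.33 mg/L: μ = YkS/(K_s+S) = 0.583·6.28·4.33/(30.3+4.33) = 0.4578 d⁻¹.
1/θ_c = 0.4578 − 0.0532 = 0.4046 d⁻¹, so θ_c = 2.472 d.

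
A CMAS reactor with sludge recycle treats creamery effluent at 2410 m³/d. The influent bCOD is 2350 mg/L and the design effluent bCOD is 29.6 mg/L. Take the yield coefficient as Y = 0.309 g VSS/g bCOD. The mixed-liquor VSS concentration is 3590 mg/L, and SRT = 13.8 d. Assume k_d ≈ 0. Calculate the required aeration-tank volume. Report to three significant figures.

With k_d = 0 the design equation reduces to V = Y Q (S₀−S) θ_c / X = 0.309 × 2410 × (2350 − 29.6) × 13.8 / 3590 = 6642 m³.

V ≈ 6640 m³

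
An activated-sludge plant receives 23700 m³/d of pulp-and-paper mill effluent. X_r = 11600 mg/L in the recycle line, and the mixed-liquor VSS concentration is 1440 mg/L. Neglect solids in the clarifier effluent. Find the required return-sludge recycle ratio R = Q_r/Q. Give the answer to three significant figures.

R ≈ 0.142

Solids balance on the clarifier gives (1+R)X = R·X_r, so R = X/(X_r − X) = 1440 / (11600 − 1440) = 0.1417.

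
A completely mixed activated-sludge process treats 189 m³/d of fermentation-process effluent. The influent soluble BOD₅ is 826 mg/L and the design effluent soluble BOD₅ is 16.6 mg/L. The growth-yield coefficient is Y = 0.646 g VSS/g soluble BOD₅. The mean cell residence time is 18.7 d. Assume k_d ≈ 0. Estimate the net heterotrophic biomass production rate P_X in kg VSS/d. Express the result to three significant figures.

Since k_d ≈ 0, Y_obs = Y = 0.646 g VSS/g soluble BOD₅.
Substrate removed = Q·(S₀ − S) = 189 m³/d × (826 − 16.6) g/m³ = 1.53×10^5 g/d = 153.0 kg/d.
Net biomass production P_X = Y_obs × Q·(S₀ − S) = 0.6460 × 153.0 = 98.82 kg VSS/d.

P_X ≈ 98.8 kg VSS/d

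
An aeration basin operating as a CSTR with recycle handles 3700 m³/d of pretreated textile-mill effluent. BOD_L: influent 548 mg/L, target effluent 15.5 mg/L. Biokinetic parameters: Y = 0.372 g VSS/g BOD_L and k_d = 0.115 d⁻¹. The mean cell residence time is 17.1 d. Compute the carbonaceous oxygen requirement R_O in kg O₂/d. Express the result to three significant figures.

Observed yield with endogenous decay: Y_obs = Y / (1 + k_d·θ_c) = 0.372 / (1 + 0.115 × 17.1) = 0.372 / 2.967 = 0.1254 g VSS/g BOD_L.
Q·(S₀ − S) = 3700 × (548 − 15.5) × 10⁻³ = 1970 kg/d removed.
Net sludge production P_X = 0.1254 × 1970 = 247.1 kg VSS/d.
Carbonaceous O₂ demand = substrate oxidised − cell-mass equivalent = 1970 − 1.42 × 247.1 = 1619 kg O₂/d.

R_O ≈ 1620 kg O₂/d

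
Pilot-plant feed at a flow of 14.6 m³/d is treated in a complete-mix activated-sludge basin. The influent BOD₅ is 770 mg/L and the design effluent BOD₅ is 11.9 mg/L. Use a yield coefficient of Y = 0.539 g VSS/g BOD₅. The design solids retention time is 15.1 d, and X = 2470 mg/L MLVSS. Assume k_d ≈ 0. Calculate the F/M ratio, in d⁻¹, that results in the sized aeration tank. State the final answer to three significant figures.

With k_d = 0 the design equation reduces to V = Y Q (S₀−S) θ_c / X = 0.539 × 14.6 × (770 − 11.9) × 15.1 / 2470 = 36.47 m³.
F/M = Q·S₀ / (V·X) = 14.6 × 770 / (36.47 × 2470) = 0.1248 g BOD₅·(g VSS·d)⁻¹.

F/M ≈ 0.125 d⁻¹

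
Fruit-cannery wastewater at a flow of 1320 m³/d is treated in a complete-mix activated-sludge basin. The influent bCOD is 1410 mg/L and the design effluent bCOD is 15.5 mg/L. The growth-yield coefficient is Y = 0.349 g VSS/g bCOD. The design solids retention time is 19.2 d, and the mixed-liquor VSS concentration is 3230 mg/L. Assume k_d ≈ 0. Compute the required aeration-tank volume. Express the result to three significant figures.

V ≈ 3820 m³

V·X = Y·Q·ΔS·θ_c gives V = 0.349 × 1320 × (1410 − 15.5) × 19.2 / 3230 = 3819 m³.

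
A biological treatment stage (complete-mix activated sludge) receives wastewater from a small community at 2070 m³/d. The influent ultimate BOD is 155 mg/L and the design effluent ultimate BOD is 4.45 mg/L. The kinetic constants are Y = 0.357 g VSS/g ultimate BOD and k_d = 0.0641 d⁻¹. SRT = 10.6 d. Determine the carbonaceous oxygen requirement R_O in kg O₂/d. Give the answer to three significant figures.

R_O ≈ 218 kg O₂/d

Observed yield with endogenous decay: Y_obs = Y / (1 + k_d·θ_c) = 0.357 / (1 + 0.0641 × 10.6) = 0.357 / 1.679 = 0.2126 g VSS/g ultimate BOD.
Substrate removed = Q·(S₀ − S) = 2070 m³/d × (155 − 4.45) g/m³ = 3.12×10^5 g/d = 311.6 kg/d.
Net sludge production P_X = 0.2126 × 311.6 = 66.24 kg VSS/d.
R_O = Q·(S₀ − S) − 1.42·P_X = 311.6 − 1.42 × 66.24 = 217.6 kg O₂/d.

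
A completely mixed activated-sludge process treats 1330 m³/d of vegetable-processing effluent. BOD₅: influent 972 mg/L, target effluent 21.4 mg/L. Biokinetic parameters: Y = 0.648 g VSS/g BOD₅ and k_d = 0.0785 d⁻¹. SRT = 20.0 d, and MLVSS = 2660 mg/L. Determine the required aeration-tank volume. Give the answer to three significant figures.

From the SRT design equation V = Y Q (S₀−S) θ_c / [X (1 + k_d θ_c)] = 0.648 × 1330 × (972 − 21.4) × 20.0 / [2660 × (1 + 0.0785 × 20.0)] = 1.64×10^7 / 6836 = 2397 m³.

V ≈ 2400 m³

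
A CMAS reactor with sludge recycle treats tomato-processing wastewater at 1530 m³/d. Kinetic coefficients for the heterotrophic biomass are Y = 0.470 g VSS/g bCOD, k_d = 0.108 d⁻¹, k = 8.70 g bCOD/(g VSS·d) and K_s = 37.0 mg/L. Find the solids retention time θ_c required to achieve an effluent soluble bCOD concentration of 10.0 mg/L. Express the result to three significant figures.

θ_c ≈ 1.31 d

Specific growth rate at S = 10.0 mg/L: μ = YkS/(K_s+S) = 0.470·8.70·10.0/(37.0+10.0) = 0.8700 d⁻¹.
1/θ_c = 0.8700 − 0.108 = 0.7620 d⁻¹, so θ_c = 1.312 d.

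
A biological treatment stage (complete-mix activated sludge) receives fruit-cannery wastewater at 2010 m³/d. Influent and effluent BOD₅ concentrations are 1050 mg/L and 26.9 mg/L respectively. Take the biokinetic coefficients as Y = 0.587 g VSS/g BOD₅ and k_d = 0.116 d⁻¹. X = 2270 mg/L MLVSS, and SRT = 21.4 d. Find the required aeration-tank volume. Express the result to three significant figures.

V ≈ 3270 m³

From the SRT design equation V = Y Q (S₀−S) θ_c / [X (1 + k_d θ_c)] = 0.587 × 2010 × (1050 − 26.9) × 21.4 / [2270 × (1 + 0.116 × 21.4)] = 2.58×10^7 / 7905 = 3268 m³.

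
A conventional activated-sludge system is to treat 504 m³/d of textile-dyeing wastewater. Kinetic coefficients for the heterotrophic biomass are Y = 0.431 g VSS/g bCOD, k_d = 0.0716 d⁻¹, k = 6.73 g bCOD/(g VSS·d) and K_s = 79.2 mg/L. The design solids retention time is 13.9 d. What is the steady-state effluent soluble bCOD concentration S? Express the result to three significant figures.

S ≈ 4.12 mg/L

For a completely mixed reactor with recycle the Lawrence–McCarty relation gives S = K_s·(1 + k_d·θ_c) / [θ_c·(Y·k − k_d) − 1] = 79.2 × (1 + 0.0716 × 13.9) / [13.9 × (0.431 × 6.73 − 0.0716) − 1] = 158.0 / 38.32 = 4.123 mg/L.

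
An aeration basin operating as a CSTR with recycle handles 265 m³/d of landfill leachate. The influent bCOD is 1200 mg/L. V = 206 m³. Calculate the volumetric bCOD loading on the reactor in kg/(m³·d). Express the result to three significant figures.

L_v ≈ 1.54 kg bCOD/(m³·d)

L_v = Q S₀ / V = 265 × 1200 × 10⁻³ / 206.0 = 1.544 kg/(m³·d).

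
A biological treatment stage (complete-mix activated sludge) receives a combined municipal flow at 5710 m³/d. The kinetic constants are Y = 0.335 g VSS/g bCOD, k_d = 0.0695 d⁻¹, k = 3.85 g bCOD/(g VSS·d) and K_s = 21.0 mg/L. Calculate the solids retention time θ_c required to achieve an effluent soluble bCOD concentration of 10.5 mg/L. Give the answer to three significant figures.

Specific growth rate at S = 10.5 mg/L: μ = YkS/(K_s+S) = 0.335·3.85·10.5/(21.0+10.5) = 0.4299 d⁻¹.
θ_c = 1/(μ − k_d) = 1/(0.4299 − 0.0695) = 1/0.3604 = 2.775 d.

θ_c ≈ 2.77 d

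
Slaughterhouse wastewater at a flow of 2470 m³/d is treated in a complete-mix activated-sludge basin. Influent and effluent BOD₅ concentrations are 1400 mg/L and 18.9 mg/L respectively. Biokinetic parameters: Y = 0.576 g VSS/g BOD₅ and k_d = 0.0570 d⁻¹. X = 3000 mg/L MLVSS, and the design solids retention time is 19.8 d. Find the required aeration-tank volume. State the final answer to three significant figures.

From the SRT design equation V = Y Q (S₀−S) θ_c / [X (1 + k_d θ_c)] = 0.576 × 2470 × (1400 − 18.9) × 19.8 / [3000 × (1 + 0.0570 × 19.8)] = 3.89×10^7 / 6386 = 6092 m³.

V ≈ 6090 m³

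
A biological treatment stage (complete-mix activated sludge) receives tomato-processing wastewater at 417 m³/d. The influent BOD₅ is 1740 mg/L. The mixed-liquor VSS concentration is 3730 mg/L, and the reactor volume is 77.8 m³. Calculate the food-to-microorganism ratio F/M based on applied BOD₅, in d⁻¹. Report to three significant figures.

Food-to-microorganism ratio F/M = Q S₀ / (V X) = 417 × 1740 / (77.80 × 3730) = 2.500 d⁻¹.

F/M ≈ 2.50 d⁻¹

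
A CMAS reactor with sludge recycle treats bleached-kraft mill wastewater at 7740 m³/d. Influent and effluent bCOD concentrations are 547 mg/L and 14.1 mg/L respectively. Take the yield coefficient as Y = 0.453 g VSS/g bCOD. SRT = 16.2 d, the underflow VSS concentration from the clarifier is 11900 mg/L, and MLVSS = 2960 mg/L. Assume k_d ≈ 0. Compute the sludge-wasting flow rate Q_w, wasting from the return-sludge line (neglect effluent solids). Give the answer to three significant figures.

V·X = Y·Q·ΔS·θ_c gives V = 0.453 × 7740 × (547 − 14.1) × 16.2 / 2960 = 10226 m³.
θ_c = V·X/(Q_w·X_r) when wasting from the recycle, so Q_w = V·X/(θ_c·X_r) = 10226 × 2960 / (16.2 × 11900) = 157.0 m³/d.

Q_w ≈ 157 m³/d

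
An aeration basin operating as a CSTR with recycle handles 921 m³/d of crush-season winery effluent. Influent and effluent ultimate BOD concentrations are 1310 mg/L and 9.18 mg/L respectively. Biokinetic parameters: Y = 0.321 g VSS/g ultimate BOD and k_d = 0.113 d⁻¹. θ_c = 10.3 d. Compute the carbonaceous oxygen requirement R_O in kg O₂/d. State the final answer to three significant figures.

The observed yield is Y_obs = Y/(1 + k_d·θ_c) = 0.321 / (1 + 0.113 × 10.3) = 0.321 / 2.164 = 0.1483 g VSS per g ultimate BOD removed.
Mass of ultimate BOD removed per day: Q(S₀ − S) = 921 × 1301 g/m³ = 1198 kg/d.
Net sludge production P_X = 0.1483 × 1198 = 177.7 kg VSS/d.
R_O = Q·(S₀ − S) − 1.42·P_X = 1198 − 1.42 × 177.7 = 945.7 kg O₂/d.

R_O ≈ 946 kg O₂/d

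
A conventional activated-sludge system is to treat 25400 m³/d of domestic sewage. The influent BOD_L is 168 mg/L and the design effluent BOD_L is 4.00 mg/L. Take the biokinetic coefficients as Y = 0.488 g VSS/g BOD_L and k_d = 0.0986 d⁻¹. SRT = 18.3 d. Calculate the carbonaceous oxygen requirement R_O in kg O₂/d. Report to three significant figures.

R_O ≈ 3140 kg O₂/d

The observed yield is Y_obs = Y/(1 + k_d·θ_c) = 0.488 / (1 + 0.0986 × 18.3) = 0.488 / 2.804 = 0.1740 g VSS per g BOD_L removed.
Mass of BOD_L removed per day: Q(S₀ − S) = 25400 × 164.0 g/m³ = 4166 kg/d.
P_X = Y_obs·Q·(S₀ − S) = 0.1740 × 4166 = 724.9 kg VSS/d.
Carbonaceous O₂ demand = substrate oxidised − cell-mass equivalent = 4166 − 1.42 × 724.9 = 3136 kg O₂/d.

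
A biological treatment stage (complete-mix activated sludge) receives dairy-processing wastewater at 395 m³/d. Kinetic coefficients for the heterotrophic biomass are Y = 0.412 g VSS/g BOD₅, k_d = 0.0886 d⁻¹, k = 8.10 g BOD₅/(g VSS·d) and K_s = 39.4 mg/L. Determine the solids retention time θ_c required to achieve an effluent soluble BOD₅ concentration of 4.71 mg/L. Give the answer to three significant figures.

θ_c ≈ 3.73 d

Specific growth rate at S = 4.71 mg/L: μ = YkS/(K_s+S) = 0.412·8.10·4.71/(39.4+4.71) = 0.3563 d⁻¹.
Then 1/θ_c = μ − k_d = 0.3563 − 0.0886 = 0.2677 d⁻¹, giving θ_c = 3.735 d.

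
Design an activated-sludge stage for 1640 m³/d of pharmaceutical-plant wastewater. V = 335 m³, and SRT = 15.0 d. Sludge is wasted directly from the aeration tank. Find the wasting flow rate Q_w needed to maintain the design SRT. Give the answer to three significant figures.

Wasting from the aeration tank: Q_w = V / θ_c = 335.0 / 15.0 = 22.33 m³/d.

Q_w ≈ 22.3 m³/d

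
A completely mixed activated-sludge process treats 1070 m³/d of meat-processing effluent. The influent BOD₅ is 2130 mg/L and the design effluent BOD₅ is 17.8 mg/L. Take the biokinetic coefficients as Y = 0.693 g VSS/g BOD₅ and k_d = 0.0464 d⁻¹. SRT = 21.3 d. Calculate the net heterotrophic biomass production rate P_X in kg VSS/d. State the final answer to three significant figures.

Observed yield with endogenous decay: Y_obs = Y / (1 + k_d·θ_c) = 0.693 / (1 + 0.0464 × 21.3) = 0.693 / 1.988 = 0.3485 g VSS/g BOD₅.
Substrate removed = Q·(S₀ − S) = 1070 m³/d × (2130 − 17.8) g/m³ = 2.26×10^6 g/d = 2260 kg/d.
P_X = Y_obs · Q(S₀ − S) = 0.3485 × 2260 = 787.7 kg VSS/d.

P_X ≈ 788 kg VSS/d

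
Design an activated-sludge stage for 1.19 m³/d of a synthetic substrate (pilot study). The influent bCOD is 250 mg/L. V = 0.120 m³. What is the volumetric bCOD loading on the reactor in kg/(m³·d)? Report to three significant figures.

L_v ≈ 2.48 kg bCOD/(m³·d)

Volumetric loading L_v = Q·S₀ / V = 1.19 × 250 g/m³ / 0.1200 m³ = 2479 g/(m³·d) = 2.479 kg bCOD/(m³·d).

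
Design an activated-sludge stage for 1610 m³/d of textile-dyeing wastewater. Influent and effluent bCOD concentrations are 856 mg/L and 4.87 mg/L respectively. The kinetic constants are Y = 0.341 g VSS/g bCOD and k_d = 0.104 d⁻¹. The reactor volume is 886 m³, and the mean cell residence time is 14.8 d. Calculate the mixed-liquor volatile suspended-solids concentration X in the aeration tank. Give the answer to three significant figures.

X = Y·Q·ΔS·θ_c / [V·(1 + k_d θ_c)] = 0.341 × 1610 × (856 − 4.87) × 14.8 / [886 × (1 + 0.104 × 14.8)] = 3074 mg/L.

X ≈ 3070 mg/L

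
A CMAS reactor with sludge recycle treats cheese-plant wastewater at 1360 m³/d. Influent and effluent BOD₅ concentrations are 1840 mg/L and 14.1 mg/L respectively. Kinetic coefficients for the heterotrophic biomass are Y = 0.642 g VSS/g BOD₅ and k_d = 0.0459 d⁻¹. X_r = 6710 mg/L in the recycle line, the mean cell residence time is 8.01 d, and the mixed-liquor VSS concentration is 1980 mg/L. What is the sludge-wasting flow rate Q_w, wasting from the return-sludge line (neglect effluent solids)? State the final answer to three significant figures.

Steady-state biomass mass balance: V·X·(1 + k_d·θ_c) = Y·Q·(S₀ − S)·θ_c, so V = 0.642 × 1360 × (1840 − 14.1) × 8.01 / [1980 × (1 + 0.0459 × 8.01)] = 1.28×10^7 / 2708 = 4716 m³.
Wasting from the return line (neglecting effluent solids): Q_w = V·X / (θ_c·X_r) = 4716 × 1980 / (8.01 × 6710) = 173.7 m³/d.

Q_w ≈ 174 m³/d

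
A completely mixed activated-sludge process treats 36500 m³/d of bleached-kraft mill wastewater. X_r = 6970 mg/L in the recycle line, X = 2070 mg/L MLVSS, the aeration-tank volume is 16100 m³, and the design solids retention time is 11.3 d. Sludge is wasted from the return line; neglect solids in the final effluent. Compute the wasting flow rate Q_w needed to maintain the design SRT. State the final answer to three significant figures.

Q_w = (V·X)/(θ_c X_r) = 16100 × 2070 / (11.3 × 6970) = 423.1 m³/d.

Q_w ≈ 423 m³/d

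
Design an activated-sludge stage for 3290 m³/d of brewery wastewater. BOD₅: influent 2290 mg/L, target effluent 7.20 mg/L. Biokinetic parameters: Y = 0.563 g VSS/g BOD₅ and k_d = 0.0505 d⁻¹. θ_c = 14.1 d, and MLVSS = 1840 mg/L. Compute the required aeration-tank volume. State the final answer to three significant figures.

V ≈ 18900 m³

From the SRT design equation V = Y Q (S₀−S) θ_c / [X (1 + k_d θ_c)] = 0.563 × 3290 × (2290 − 7.20) × 14.1 / [1840 × (1 + 0.0505 × 14.1)] = 5.96×10^7 / 3150 = 18926 m³.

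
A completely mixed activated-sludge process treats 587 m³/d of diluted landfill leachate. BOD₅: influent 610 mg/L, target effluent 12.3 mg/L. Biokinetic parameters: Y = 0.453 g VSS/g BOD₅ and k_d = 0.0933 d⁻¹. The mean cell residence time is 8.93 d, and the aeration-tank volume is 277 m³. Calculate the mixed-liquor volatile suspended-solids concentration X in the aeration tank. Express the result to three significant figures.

X ≈ 2800 mg/L

X = Y·Q·ΔS·θ_c / [V·(1 + k_d θ_c)] = 0.453 × 587 × (610 − 12.3) × 8.93 / [277 × (1 + 0.0933 × 8.93)] = 2795 mg/L.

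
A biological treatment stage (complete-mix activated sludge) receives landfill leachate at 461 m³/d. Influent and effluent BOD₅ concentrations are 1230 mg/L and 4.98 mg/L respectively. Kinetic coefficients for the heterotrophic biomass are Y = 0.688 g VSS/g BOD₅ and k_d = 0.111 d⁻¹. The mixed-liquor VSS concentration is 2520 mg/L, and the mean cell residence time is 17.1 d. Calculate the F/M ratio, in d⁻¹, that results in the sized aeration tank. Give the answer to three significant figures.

F/M ≈ 0.247 d⁻¹

From the SRT design equation V = Y Q (S₀−S) θ_c / [X (1 + k_d θ_c)] = 0.688 × 461 × (1230 − 4.98) × 17.1 / [2520 × (1 + 0.111 × 17.1)] = 6.64×10^6 / 7303 = 909.7 m³.
F/M = Q·S₀ / (V·X) = 461 × 1230 / (909.7 × 2520) = 0.2473 g BOD₅·(g VSS·d)⁻¹.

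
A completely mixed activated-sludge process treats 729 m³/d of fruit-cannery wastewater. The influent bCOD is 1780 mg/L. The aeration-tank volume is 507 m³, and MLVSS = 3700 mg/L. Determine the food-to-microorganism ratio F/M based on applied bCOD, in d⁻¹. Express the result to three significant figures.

F/M ≈ 0.692 d⁻¹

F/M = applied load / biomass = Q·S₀/(V·X) = 729 × 1780 / (507.0 × 3700) = 0.6917 d⁻¹.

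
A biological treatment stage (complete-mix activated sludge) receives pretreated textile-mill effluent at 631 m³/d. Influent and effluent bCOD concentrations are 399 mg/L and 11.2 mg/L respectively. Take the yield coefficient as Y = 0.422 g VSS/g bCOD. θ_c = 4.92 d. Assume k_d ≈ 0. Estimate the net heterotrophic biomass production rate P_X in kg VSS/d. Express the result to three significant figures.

P_X ≈ 103 kg VSS/d

Since k_d ≈ 0, Y_obs = Y = 0.422 g VSS/g bCOD.
Q·(S₀ − S) = 631 × (399 − 11.2) × 10⁻³ = 244.7 kg/d removed.
Biomass produced: P_X = Y_obs·Q·ΔS = 0.4220 × 244.7 ≈ 103.3 kg VSS/d.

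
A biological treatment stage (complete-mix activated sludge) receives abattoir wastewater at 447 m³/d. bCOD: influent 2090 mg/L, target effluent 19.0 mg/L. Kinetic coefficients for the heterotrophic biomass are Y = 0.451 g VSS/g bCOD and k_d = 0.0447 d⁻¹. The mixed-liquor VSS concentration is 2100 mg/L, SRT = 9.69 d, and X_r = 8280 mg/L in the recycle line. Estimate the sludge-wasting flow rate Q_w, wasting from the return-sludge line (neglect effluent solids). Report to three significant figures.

Q_w ≈ 35.2 m³/d

Rearranging the biomass balance for a CMAS with decay, V = Y·Q·ΔS·θ_c / [X·(1+k_d θ_c)] = 0.451 × 447 × (2090 − 19.0) × 9.69 / [2100 × (1 + 0.0447 × 9.69)] = 4.05×10^6 / 3010 = 1344 m³.
θ_c = V·X/(Q_w·X_r) when wasting from the recycle, so Q_w = V·X/(θ_c·X_r) = 1344 × 2100 / (9.69 × 8280) = 35.18 m³/d.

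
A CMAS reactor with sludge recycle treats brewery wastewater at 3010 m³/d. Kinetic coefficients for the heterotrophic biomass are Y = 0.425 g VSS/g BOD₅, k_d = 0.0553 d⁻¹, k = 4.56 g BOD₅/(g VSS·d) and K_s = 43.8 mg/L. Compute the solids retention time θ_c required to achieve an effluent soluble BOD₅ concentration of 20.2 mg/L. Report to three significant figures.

At the target effluent, Y k S/(K_s+S) = 0.425×4.56×20.2/64.00 = 0.6117 d⁻¹.
θ_c = 1/(μ − k_d) = 1/(0.6117 − 0.0553) = 1/0.5564 = 1.797 d.

θ_c ≈ 1.80 d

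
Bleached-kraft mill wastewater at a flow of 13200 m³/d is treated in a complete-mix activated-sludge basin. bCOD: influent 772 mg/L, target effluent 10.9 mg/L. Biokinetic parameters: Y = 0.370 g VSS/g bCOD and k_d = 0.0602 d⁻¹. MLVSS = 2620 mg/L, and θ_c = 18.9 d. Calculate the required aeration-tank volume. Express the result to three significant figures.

Rearranging the biomass balance for a CMAS with decay, V = Y·Q·ΔS·θ_c / [X·(1+k_d θ_c)] = 0.370 × 13200 × (772 − 10.9) × 18.9 / [2620 × (1 + 0.0602 × 18.9)] = 7.03×10^7 / 5601 = 12543 m³.

V ≈ 12500 m³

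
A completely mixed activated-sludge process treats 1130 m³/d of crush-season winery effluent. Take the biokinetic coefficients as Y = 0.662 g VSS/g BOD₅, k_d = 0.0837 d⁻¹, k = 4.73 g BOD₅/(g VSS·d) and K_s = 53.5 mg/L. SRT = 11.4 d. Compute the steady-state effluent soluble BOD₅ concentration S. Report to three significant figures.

Effluent substrate depends only on kinetics and SRT: S = K_s(1 + k_d θ_c) / [θ_c(Yk − k_d) − 1] = 53.5 × (1 + 0.0837 × 11.4) / [11.4 × (0.662 × 4.73 − 0.0837) − 1] = 104.5 / 33.74 = 3.098 mg/L.

S ≈ 3.10 mg/L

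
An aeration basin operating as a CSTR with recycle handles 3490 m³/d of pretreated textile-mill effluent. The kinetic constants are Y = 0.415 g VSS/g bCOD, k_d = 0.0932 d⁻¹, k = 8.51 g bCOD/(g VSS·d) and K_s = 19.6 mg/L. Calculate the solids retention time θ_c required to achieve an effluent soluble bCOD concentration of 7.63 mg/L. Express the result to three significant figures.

θ_c ≈ 1.12 d

At the target effluent, Y k S/(K_s+S) = 0.415×8.51×7.63/27.23 = 0.9896 d⁻¹.
Then 1/θ_c = μ − k_d = 0.9896 − 0.0932 = 0.8964 d⁻¹, giving θ_c = 1.116 d.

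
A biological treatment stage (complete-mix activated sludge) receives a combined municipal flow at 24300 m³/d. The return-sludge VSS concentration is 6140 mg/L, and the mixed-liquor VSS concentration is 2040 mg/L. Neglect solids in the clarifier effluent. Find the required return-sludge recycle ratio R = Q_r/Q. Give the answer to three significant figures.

R ≈ 0.498

Mass balance around the secondary clarifier (neglecting effluent solids): R = X / (X_r − X) = 2040 / (6140 − 2040) = 0.4976.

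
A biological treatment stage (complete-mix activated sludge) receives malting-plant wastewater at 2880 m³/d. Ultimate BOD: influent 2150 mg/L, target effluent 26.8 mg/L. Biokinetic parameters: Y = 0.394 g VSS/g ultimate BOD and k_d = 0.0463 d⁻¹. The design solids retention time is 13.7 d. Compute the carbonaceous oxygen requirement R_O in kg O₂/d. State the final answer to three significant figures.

Correct the yield for decay: Y_obs = Y/(1 + k_d θ_c) = 0.394 / (1 + 0.0463 × 13.7) = 0.394 / 1.634 = 0.2411.
ΔS = 2150 − 26.8 = 2123 mg/L, so the substrate removal rate is 2880 × 2123/1000 = 6115 kg ultimate BOD/d.
Biomass synthesised: P_X = Y_obs × 6115 = 1474 kg VSS/d.
R_O = Q·ΔS − 1.42 P_X = 6115 − 2093 = 4022 kg O₂/d.

R_O ≈ 4020 kg O₂/d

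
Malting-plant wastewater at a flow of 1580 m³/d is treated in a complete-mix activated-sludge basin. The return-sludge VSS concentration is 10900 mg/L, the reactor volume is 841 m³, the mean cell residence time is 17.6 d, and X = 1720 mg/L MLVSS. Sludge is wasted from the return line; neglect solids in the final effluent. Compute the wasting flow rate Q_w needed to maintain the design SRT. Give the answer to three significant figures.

θ_c = V·X/(Q_w·X_r) when wasting from the recycle, so Q_w = V·X/(θ_c·X_r) = 841.0 × 1720 / (17.6 × 10900) = 7.540 m³/d.

Q_w ≈ 7.54 m³/d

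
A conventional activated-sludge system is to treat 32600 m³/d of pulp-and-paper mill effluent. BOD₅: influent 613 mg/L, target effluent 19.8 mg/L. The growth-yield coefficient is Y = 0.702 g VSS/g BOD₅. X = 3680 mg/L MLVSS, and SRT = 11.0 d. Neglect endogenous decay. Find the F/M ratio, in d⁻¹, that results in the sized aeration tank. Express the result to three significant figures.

F/M ≈ 0.134 d⁻¹

V·X = Y·Q·ΔS·θ_c gives V = 0.702 × 32600 × (613 − 19.8) × 11.0 / 3680 = 40579 m³.
F/M = applied load / biomass = Q·S₀/(V·X) = 32600 × 613 / (40579 × 3680) = 0.1338 d⁻¹.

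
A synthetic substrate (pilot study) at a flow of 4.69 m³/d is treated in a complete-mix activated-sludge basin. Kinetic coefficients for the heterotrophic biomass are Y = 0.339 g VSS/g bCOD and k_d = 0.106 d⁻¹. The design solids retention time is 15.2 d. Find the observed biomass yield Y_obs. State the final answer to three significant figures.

Observed yield with endogenous decay: Y_obs = Y / (1 + k_d·θ_c) = 0.339 / (1 + 0.106 × 15.2) = 0.339 / 2.611 = 0.1298 g VSS/g bCOD.

Y_obs ≈ 0.130 g VSS/g bCOD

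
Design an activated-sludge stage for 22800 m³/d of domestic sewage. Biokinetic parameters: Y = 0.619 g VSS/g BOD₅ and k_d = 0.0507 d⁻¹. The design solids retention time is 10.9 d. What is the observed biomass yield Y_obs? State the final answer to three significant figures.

Y_obs ≈ 0.399 g VSS/g BOD₅

Y_obs = Y / (1 + k_d θ_c) = 0.619 / (1 + 0.0507 × 10.9) = 0.619 / 1.553 = 0.3987.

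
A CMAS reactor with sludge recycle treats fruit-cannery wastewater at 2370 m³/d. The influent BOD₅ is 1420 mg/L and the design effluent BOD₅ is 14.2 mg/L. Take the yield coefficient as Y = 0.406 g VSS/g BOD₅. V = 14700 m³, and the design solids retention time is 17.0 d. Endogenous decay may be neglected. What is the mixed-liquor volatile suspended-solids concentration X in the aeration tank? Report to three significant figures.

Without decay, X = Y Q (S₀−S) θ_c / V = 0.406 × 2370 × (1420 − 14.2) × 17.0 / 14700 = 1564 mg/L.

X ≈ 1560 mg/L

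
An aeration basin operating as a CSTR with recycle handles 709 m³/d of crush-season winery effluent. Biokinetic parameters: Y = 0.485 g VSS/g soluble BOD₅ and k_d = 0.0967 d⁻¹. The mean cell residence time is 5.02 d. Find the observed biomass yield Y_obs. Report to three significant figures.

Y_obs ≈ 0.327 g VSS/g soluble BOD₅

Correct the yield for decay: Y_obs = Y/(1 + k_d θ_c) = 0.485 / (1 + 0.0967 × 5.02) = 0.485 / 1.485 = 0.3265.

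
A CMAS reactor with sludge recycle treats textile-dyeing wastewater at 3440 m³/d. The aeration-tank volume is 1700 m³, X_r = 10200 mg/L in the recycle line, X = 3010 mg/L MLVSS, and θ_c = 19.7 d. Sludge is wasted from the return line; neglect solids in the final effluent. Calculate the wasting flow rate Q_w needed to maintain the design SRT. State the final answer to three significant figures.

Wasting from the return line (neglecting effluent solids): Q_w = V·X / (θ_c·X_r) = 1700 × 3010 / (19.7 × 10200) = 25.47 m³/d.

Q_w ≈ 25.5 m³/d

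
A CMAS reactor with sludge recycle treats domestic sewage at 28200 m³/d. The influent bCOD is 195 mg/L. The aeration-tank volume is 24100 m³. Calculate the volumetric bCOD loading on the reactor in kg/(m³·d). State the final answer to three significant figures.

L_v = Q S₀ / V = 28200 × 195 × 10⁻³ / 24100 = 0.2282 kg/(m³·d).

L_v ≈ 0.228 kg bCOD/(m³·d)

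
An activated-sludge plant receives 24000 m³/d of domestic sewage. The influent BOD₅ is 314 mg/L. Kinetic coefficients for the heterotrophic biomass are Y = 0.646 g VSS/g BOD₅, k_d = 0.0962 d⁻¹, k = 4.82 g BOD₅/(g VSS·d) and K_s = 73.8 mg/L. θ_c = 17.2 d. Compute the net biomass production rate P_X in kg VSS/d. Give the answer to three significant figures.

P_X ≈ 1810 kg VSS/d

For a completely mixed reactor with recycle the Lawrence–McCarty relation gives S = K_s·(1 + k_d·θ_c) / [θ_c·(Y·k − k_d) − 1] = 73.8 × (1 + 0.0962 × 17.2) / [17.2 × (0.646 × 4.82 − 0.0962) − 1] = 195.9 / 50.90 = 3.849 mg/L.
Y_obs = Y / (1 + k_d θ_c) = 0.646 / (1 + 0.0962 × 17.2) = 0.646 / 2.655 = 0.2433.
Substrate removed = Q·(S₀ − S) = 24000 m³/d × (314 − 3.85) g/m³ = 7.44×10^6 g/d = 7444 kg/d.
So the net sludge growth is P_X = 0.2433 × 7444 = 1811 kg VSS/d.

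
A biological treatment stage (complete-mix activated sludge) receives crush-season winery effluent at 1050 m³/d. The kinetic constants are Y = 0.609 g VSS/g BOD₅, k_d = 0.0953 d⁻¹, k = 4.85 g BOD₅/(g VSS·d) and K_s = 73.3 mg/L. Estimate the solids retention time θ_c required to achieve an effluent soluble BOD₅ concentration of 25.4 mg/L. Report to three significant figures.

From 1/θ_c = Y·k·S/(K_s + S) − k_d: Y·k·S/(K_s+S) = 0.609 × 4.85 × 25.4 / (73.3 + 25.4) = 0.7601 d⁻¹.
1/θ_c = 0.7601 − 0.0953 = 0.6648 d⁻¹, so θ_c = 1.504 d.

θ_c ≈ 1.50 d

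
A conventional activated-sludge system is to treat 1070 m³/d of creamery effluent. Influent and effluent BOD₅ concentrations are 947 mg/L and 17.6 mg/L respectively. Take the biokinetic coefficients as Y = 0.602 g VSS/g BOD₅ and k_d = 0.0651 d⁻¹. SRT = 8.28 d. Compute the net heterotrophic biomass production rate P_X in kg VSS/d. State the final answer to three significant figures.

P_X ≈ 389 kg VSS/d

Observed yield with endogenous decay: Y_obs = Y / (1 + k_d·θ_c) = 0.602 / (1 + 0.0651 × 8.28) = 0.602 / 1.539 = 0.3912 g VSS/g BOD₅.
ΔS = 947 − 17.6 = 929.4 mg/L, so the substrate removal rate is 1070 × 929.4/1000 = 994.5 kg BOD₅/d.
Biomass produced: P_X = Y_obs·Q·ΔS = 0.3912 × 994.5 ≈ 389.0 kg VSS/d.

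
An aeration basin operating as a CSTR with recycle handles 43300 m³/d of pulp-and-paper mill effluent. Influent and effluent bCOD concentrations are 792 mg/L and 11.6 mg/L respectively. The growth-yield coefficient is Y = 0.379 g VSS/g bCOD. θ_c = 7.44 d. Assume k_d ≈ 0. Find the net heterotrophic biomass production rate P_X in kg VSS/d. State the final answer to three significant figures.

No decay correction is needed, so Y_obs = Y = 0.379.
ΔS = 792 − 11.6 = 780.4 mg/L, so the substrate removal rate is 43300 × 780.4/1000 = 33791 kg bCOD/d.
P_X = Y_obs · Q(S₀ − S) = 0.3790 × 33791 = 12807 kg VSS/d.

P_X ≈ 12800 kg VSS/d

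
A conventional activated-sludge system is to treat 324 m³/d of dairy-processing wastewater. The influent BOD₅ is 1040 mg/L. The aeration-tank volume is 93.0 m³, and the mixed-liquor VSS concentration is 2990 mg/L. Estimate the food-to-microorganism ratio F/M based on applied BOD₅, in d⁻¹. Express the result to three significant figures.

Food-to-microorganism ratio F/M = Q S₀ / (V X) = 324 × 1040 / (93.00 × 2990) = 1.212 d⁻¹.

F/M ≈ 1.21 d⁻¹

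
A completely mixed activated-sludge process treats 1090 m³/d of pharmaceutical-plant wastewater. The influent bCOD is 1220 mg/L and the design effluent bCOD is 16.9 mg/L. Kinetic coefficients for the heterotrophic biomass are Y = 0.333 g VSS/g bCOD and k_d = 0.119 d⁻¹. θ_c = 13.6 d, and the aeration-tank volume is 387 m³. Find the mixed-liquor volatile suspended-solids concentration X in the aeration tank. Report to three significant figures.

X ≈ 5860 mg/L

From V·X·(1 + k_d·θ_c) = Y·Q·(S₀ − S)·θ_c: X = 0.333 × 1090 × (1220 − 16.9) × 13.6 / [387 × (1 + 0.119 × 13.6)] = 5861 mg/L.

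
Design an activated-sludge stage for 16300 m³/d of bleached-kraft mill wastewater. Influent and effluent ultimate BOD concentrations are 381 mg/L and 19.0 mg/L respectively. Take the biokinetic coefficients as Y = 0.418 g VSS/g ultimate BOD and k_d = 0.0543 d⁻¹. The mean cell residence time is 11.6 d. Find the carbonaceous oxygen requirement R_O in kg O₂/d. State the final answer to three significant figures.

R_O ≈ 3750 kg O₂/d

The observed yield is Y_obs = Y/(1 + k_d·θ_c) = 0.418 / (1 + 0.0543 × 11.6) = 0.418 / 1.630 = 0.2565 g VSS per g ultimate BOD removed.
Mass of ultimate BOD removed per day: Q(S₀ − S) = 16300 × 362.0 g/m³ = 5901 kg/d.
Biomass synthesised: P_X = Y_obs × 5901 = 1513 kg VSS/d.
R_O = Q·(S₀ − S) − 1.42·P_X = 5901 − 1.42 × 1513 = 3752 kg O₂/d.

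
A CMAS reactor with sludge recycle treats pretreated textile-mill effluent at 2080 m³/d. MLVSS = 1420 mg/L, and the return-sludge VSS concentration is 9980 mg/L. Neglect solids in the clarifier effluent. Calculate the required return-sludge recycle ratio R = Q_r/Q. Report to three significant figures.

R ≈ 0.166

Solids balance on the clarifier gives (1+R)X = R·X_r, so R = X/(X_r − X) = 1420 / (9980 − 1420) = 0.1659.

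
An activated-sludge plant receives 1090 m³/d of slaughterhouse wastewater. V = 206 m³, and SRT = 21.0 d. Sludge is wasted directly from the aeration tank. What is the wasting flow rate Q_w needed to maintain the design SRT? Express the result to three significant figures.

Q_w ≈ 9.81 m³/d

With mixed-liquor wasting, θ_c = V/Q_w, so Q_w = V/θ_c = 206.0/21.0 = 9.810 m³/d.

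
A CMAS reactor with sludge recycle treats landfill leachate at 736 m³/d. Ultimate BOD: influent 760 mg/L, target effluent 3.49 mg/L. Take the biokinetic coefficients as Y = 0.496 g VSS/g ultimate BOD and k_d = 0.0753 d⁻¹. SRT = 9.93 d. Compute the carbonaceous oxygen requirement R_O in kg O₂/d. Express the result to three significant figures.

R_O ≈ 332 kg O₂/d

Correct the yield for decay: Y_obs = Y/(1 + k_d θ_c) = 0.496 / (1 + 0.0753 × 9.93) = 0.496 / 1.748 = 0.2838.
Q·(S₀ − S) = 736 × (760 − 3.49) × 10⁻³ = 556.8 kg/d removed.
Net sludge production P_X = 0.2838 × 556.8 = 158.0 kg VSS/d.
R_O = Q·(S₀ − S) − 1.42·P_X = 556.8 − 1.42 × 158.0 = 332.4 kg O₂/d.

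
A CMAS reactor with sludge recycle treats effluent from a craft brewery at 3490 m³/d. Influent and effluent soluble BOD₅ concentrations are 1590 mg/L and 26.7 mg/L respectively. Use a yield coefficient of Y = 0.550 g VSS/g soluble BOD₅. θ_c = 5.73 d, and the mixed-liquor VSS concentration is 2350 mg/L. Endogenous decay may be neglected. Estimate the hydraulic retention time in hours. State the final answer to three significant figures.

τ ≈ 50.3 h

With k_d = 0 the design equation reduces to V = Y Q (S₀−S) θ_c / X = 0.550 × 3490 × (1590 − 26.7) × 5.73 / 2350 = 7317 m³.
τ = V/Q = 7317/3490 = 2.096 d, or 50.32 h.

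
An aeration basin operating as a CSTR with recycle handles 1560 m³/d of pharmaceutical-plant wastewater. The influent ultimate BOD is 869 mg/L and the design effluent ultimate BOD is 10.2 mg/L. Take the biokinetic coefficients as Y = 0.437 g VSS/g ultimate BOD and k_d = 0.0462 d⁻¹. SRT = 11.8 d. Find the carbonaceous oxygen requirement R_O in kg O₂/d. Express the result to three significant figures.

R_O ≈ 802 kg O₂/d

Y_obs = Y / (1 + k_d θ_c) = 0.437 / (1 + 0.0462 × 11.8) = 0.437 / 1.545 = 0.2828.
Mass of ultimate BOD removed per day: Q(S₀ − S) = 1560 × 858.8 g/m³ = 1340 kg/d.
P_X = Y_obs·Q·(S₀ − S) = 0.2828 × 1340 = 378.9 kg VSS/d.
Carbonaceous O₂ demand = substrate oxidised − cell-mass equivalent = 1340 − 1.42 × 378.9 = 801.7 kg O₂/d.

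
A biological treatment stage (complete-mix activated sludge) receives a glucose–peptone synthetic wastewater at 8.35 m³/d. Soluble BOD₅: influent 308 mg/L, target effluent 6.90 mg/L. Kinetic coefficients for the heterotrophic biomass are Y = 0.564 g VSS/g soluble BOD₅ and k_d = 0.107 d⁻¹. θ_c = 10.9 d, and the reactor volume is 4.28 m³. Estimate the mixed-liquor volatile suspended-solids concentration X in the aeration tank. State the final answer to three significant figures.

Solving the biomass balance for X: X = Y Q (S₀−S) θ_c / [V (1+k_d θ_c)] = 0.564 × 8.35 × (308 − 6.90) × 10.9 / [4.28 × (1 + 0.107 × 10.9)] = 1667 mg/L.

X ≈ 1670 mg/L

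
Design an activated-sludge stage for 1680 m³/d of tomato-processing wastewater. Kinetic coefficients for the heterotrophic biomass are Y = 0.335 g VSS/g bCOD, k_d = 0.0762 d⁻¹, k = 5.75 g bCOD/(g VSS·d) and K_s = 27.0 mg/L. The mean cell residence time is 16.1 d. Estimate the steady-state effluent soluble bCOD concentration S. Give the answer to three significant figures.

S ≈ 2.09 mg/L

For a completely mixed reactor with recycle the Lawrence–McCarty relation gives S = K_s·(1 + k_d·θ_c) / [θ_c·(Y·k − k_d) − 1] = 27.0 × (1 + 0.0762 × 16.1) / [16.1 × (0.335 × 5.75 − 0.0762) − 1] = 60.12 / 28.79 = 2.089 mg/L.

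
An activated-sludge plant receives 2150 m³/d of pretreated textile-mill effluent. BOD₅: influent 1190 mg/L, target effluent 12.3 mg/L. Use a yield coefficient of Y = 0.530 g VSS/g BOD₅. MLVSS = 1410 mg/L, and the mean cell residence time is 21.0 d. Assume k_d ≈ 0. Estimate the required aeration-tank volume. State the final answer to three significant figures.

V ≈ 20000 m³

With k_d = 0 the design equation reduces to V = Y Q (S₀−S) θ_c / X = 0.530 × 2150 × (1190 − 12.3) × 21.0 / 1410 = 19987 m³.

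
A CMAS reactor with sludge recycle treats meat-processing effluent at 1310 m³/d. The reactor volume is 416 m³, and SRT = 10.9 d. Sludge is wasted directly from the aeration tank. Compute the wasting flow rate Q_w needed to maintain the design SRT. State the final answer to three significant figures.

For wasting at MLVSS concentration, Q_w = V/θ_c = 416.0/10.9 = 38.17 m³/d.

Q_w ≈ 38.2 m³/d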